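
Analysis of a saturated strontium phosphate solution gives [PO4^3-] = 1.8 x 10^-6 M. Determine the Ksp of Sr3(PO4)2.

Sr3(PO4)2(s) ⇌ 3 Sr^2+(aq) + 2 PO4^3-(aq)
Stoichiometry gives [Sr^2+] = (3/2)[PO4^3-] = 2.70 × 10^-6 M.
Ksp = [Sr^2+]^3[PO4^3-]^2
Ksp = (2.70 x 10^-6)^3 × (1.8 × 10^-6)^2 = 6.4 × 10^-29

6.4 x 10^-29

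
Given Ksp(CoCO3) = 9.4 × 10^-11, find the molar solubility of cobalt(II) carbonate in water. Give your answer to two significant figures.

9.7 × 10^-6 M

CoCO3(s) ⇌ Co^2+ + CO3^2-
Ksp = [Co^2+][CO3^2-]
Let s = molar solubility. Then [Co^2+] = s and [CO3^2-] = s.
Ksp = s × s = s^2
s = (9.4 × 10^-11)^(1/2) = 9.7 × 10^-6 M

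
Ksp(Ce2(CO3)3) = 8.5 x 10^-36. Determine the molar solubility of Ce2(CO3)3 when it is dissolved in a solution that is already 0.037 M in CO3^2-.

Ce2(CO3)3(s) <=> 2 Ce^3+(aq) + 3 CO3^2-(aq)
Ksp = [Ce^3+]^2[CO3^2-]^3
If s mol/L dissolves here, [Ce^3+] = 2s, [CO3^2-] = 0.037 + 3s ≈ 0.037 (Ksp is small, so little additional dissolves).
Ksp ≈ (2s)^2 × (0.037)^3
s = 2.0 x 10^-16 M
Check: 3s = 6.1 x 10^-16 ≪ 0.037, so the approximation is valid.

s = 2.0 × 10^-16 M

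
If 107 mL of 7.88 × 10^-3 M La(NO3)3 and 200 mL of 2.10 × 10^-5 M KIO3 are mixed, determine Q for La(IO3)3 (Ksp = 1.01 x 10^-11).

Total volume = 107 + 200 = 307 mL.
[La^3+] = 7.88 x 10^-3 × (107/307) = 2.746 × 10^-3 M
[IO3^-] = 2.10 × 10^-5 × (200/307) = 1.368 x 10^-5 M
La(IO3)3(s) ⇌ La^3+(aq) + 3 IO3^-(aq), so Q = [La^3+][IO3^-]^3
Q = (2.746 × 10^-3)(1.368 x 10^-5)^3 = 7.03 × 10^-18
Q < Ksp, so no precipitate of La(IO3)3 forms.

Q ≈ 7.03 × 10^-18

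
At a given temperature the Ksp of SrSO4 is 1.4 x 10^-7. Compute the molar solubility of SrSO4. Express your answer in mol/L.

SrSO4(s) ⇌ Sr^2+ + SO4^2-
Ksp = [Sr^2+][SO4^2-]
Let s = molar solubility. Then [Sr^2+] = s and [SO4^2-] = s.
Ksp = s × s = s^2
s = (1.4 x 10^-7)^(1/2) = 3.7 x 10^-4 M

s ≈ 3.7 × 10^-4 M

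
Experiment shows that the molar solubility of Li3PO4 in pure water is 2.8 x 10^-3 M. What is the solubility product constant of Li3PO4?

Li3PO4(s) ⇌ 3 Li^+ + PO4^3-
Let s = molar solubility. Then [Li^+] = 3s and [PO4^3-] = s.
Ksp = [Li^+]^3[PO4^3-]
Ksp = (3s)^3s = 27s^4
With s = 2.8 × 10^-3: Ksp = 1.7 x 10^-9

Ksp = 1.7e-9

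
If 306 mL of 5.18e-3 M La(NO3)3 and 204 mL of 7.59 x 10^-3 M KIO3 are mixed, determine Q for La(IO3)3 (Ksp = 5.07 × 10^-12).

Total volume = 306 + 204 = 510 mL.
[La^3+] = 5.18 × 10^-3 × (306/510) = 3.108 × 10^-3 M
[IO3^-] = 7.59 × 10^-3 × (204/510) = 3.036 × 10^-3 M
La(IO3)3(s) <=> La^3+(aq) + 3 IO3^-(aq), so Q = [La^3+][IO3^-]^3
Q = (3.108 × 10^-3)(3.036 × 10^-3)^3 = 8.70 x 10^-11
Q > Ksp, so La(IO3)3 will precipitate.

Q = 8.70e-11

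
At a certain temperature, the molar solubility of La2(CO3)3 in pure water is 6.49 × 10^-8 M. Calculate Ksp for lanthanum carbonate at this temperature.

1.24e-34

La2(CO3)3(s) ⇌ 2 La^3+ + 3 CO3^2-
If s mol/L of La2(CO3)3 dissolves, [La^3+] = 2s and [CO3^2-] = 3s.
Ksp = [La^3+]^2[CO3^2-]^3
So Ksp = (2s)^2 × (3s)^3 = 108s^5
Ksp = 108 × (6.49 × 10^-8)^5 = 1.24 × 10^-34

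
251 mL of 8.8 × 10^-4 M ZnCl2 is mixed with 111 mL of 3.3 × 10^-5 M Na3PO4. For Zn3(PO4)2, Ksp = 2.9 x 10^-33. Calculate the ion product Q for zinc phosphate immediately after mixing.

Total volume = 251 + 111 = 362 mL.
[Zn^2+] = 8.8 × 10^-4 × (251/362) = 6.10 × 10^-4 M
[PO4^3-] = 3.3 × 10^-5 × (111/362) = 1.01 × 10^-5 M
Zn3(PO4)2(s) ⇌ 3 Zn^2+(aq) + 2 PO4^3-(aq), so Q = [Zn^2+]^3[PO4^3-]^2
Q = (6.10 × 10^-4)^3(1.01 × 10^-5)^2 = 2.3 × 10^-20
Q > Ksp, so Zn3(PO4)2 will precipitate.

2.3 × 10^-20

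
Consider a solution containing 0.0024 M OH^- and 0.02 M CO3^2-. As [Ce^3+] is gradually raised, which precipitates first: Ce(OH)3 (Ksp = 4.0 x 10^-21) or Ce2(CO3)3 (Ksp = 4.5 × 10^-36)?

Ce2(CO3)3

Each salt begins to precipitate when Q = Ksp, i.e. when [Ce^3+] reaches its threshold.
For Ce(OH)3: 4.0 x 10^-21 = (0.0024)^3 × [Ce^3+]  ⇒  [Ce^3+] = 2.9 × 10^-13 M.
For Ce2(CO3)3: 4.5 × 10^-36 = (0.02)^3 × [Ce^3+]^2  ⇒  [Ce^3+] = 7.5 × 10^-16 M.
The salt with the lower threshold [Ce^3+] precipitates first: Ce2(CO3)3.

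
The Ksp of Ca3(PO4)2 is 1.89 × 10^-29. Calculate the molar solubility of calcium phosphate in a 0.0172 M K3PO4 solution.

Ca3(PO4)2(s) ⇌ 3 Ca^2+ + 2 PO4^3-
Ksp = [Ca^2+]^3[PO4^3-]^2
Let s = moles of Ca3(PO4)2 that dissolve per litre. [Ca^2+] = 3s, [PO4^3-] = 0.0172 + 2s ≈ 0.0172 (common-ion effect: PO4^3- is already 0.0172 M).
Ksp ≈ (3s)^3 × (0.0172)^2
s = 1.33 x 10^-9 M
Check: 2s = 2.7 × 10^-9 ≪ 0.0172, so the approximation is valid.

s = 1.33 × 10^-9 M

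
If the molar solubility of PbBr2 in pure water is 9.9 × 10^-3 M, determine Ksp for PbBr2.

PbBr2(s) ⇌ Pb^2+ + 2 Br^-
Let s = molar solubility. Then [Pb^2+] = s and [Br^-] = 2s.
Ksp = [Pb^2+][Br^-]^2
So Ksp = s × (2s)^2 = 4s^3
Ksp = 4 × (9.9 × 10^-3)^3 = 3.9 × 10^-6

Ksp = 3.9 x 10^-6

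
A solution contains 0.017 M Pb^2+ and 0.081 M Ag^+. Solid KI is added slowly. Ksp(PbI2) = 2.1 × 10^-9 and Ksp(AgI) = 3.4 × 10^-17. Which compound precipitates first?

Each salt begins to precipitate when Q = Ksp, i.e. when [I^-] reaches its threshold.
For PbI2: 2.1 × 10^-9 = 0.017 × [I^-]^2  ⇒  [I^-] = 3.5 x 10^-4 M.
For AgI: 3.4 × 10^-17 = 0.081 × [I^-]  ⇒  [I^-] = 4.2 × 10^-16 M.
The salt with the lower threshold [I^-] precipitates first: AgI.

AgI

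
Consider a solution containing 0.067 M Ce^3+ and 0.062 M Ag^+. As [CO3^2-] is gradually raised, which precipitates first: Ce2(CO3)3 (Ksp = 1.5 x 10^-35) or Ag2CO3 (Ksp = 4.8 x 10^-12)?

Ce2(CO3)3

Each salt begins to precipitate when Q = Ksp, i.e. when [CO3^2-] reaches its threshold.
For Ce2(CO3)3: 1.5 x 10^-35 = (0.067)^2 × [CO3^2-]^3  ⇒  [CO3^2-] = 1.5 × 10^-11 M.
For Ag2CO3: 4.8 x 10^-12 = (0.062)^2 × [CO3^2-]  ⇒  [CO3^2-] = 1.2 × 10^-9 M.
The salt with the lower threshold [CO3^2-] precipitates first: Ce2(CO3)3.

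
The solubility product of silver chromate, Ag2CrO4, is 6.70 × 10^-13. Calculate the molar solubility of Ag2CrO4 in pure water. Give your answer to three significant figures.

Ag2CrO4(s) ⇌ 2 Ag^+ + CrO4^2-
Ksp = [Ag^+]^2[CrO4^2-]
With molar solubility s: [Ag^+] = 2s, [CrO4^2-] = s.
So Ksp = (2s)^2 × s = 4s^3
s^3 = 6.70 × 10^-13 / 4, so s = 5.51 x 10^-5 M

s = 5.51 × 10^-5 M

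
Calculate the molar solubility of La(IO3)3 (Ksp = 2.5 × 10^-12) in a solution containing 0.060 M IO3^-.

s = 1.2e-8 M

La(IO3)3(s) ⇌ La^3+(aq) + 3 IO3^-(aq)
Ksp = [La^3+][IO3^-]^3
Let s be the molar solubility in this solution. [La^3+] = s, [IO3^-] = 0.060 + 3s ≈ 0.060 (Ksp is small, so little additional dissolves).
Ksp ≈ s × (0.060)^3
s = 1.2 × 10^-8 M
Check: 3s = 3.5 × 10^-8 ≪ 0.060, so the approximation is valid.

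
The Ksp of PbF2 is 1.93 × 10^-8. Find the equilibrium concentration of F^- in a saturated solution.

[F^-] = 3.38 × 10^-3 M

PbF2(s) <=> Pb^2+(aq) + 2 F^-(aq)
Ksp = [Pb^2+][F^-]^2
With molar solubility s: [Pb^2+] = s, [F^-] = 2s.
Substituting: Ksp = s(2s)^2 = 4s^3
Solving, s = (1.93 × 10^-8/4)^(1/3) = 1.690 x 10^-3 M
[F^-] = 2s = 3.38 × 10^-3 M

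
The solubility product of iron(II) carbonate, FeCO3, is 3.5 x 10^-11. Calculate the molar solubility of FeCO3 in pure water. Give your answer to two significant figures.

s ≈ 5.9 x 10^-6 M

FeCO3(s) <=> Fe^2+ + CO3^2-
Ksp = [Fe^2+][CO3^2-]
Let s = molar solubility. Then [Fe^2+] = s and [CO3^2-] = s.
Ksp = (s)(s) = s^2
s = √(3.5 x 10^-11) = 5.9 × 10^-6 M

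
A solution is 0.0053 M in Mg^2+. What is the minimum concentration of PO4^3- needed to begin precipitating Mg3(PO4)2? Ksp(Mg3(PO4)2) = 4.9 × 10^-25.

Mg3(PO4)2(s) <=> 3 Mg^2+ + 2 PO4^3-
Ksp = [Mg^2+]^3[PO4^3-]^2
Precipitation begins when Q = Ksp. With [Mg^2+] = 0.0053 M:
4.9 × 10^-25 = (0.0053)^3 × [PO4^3-]^2
[PO4^3-] = (4.9 × 10^-25 / 1.49 x 10^-7)^(1/2) = 1.8 × 10^-9 M

[PO4^3-] ≈ 1.8 × 10^-9 M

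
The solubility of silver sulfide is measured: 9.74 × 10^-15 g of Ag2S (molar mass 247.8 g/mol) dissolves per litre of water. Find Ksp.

Ksp = 2.43e-49

Molar solubility s = (9.74 × 10^-15 g/L) / (247.8 g/mol) = 3.931 x 10^-17 M.
Ag2S(s) ⇌ 2 Ag^+ + S^2-
If s mol/L of Ag2S dissolves, [Ag^+] = 2s and [S^2-] = s.
Ksp = [Ag^+]^2[S^2-]
So Ksp = (2s)^2 × s = 4s^3
Ksp = 4 × (3.931 × 10^-17)^3 = 2.43 × 10^-49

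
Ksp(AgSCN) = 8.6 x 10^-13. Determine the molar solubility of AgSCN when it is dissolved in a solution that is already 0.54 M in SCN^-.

AgSCN(s) ⇌ Ag^+(aq) + SCN^-(aq)
Ksp = [Ag^+][SCN^-]
If s mol/L dissolves here, [Ag^+] = s, [SCN^-] = 0.54 + s ≈ 0.54 (since the SCN^- already present dominates).
Ksp ≈ s × 0.54
s = 1.6 × 10^-12 M
Check: s = 1.6 × 10^-12 ≪ 0.54, so the approximation is valid.

s ≈ 1.6 x 10^-12 M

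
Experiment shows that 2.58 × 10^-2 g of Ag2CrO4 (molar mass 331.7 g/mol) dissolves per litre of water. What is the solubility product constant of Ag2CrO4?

Ksp = 1.88 × 10^-12

Molar solubility s = (2.58 × 10^-2 g/L) / (331.7 g/mol) = 7.778 x 10^-5 M.
Ag2CrO4(s) ⇌ 2 Ag^+(aq) + CrO4^2-(aq)
For each mole of Ag2CrO4 that dissolves: [Ag^+] = 2s, [CrO4^2-] = s.
Ksp = [Ag^+]^2[CrO4^2-]
Ksp = (2s)^2s = 4s^3
With s = 7.778 × 10^-5: Ksp = 1.88 × 10^-12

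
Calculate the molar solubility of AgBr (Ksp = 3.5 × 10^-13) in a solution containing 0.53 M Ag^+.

6.6 x 10^-13 M

AgBr(s) ⇌ Ag^+(aq) + Br^-(aq)
Ksp = [Ag^+][Br^-]
Let s = moles of AgBr that dissolve per litre. [Ag^+] = 0.53 + s ≈ 0.53, [Br^-] = s (common-ion effect: Ag^+ is already 0.53 M).
Ksp ≈ 0.53 × s
s = 6.6 × 10^-13 M
Check: s = 6.6 x 10^-13 ≪ 0.53, so the approximation is valid.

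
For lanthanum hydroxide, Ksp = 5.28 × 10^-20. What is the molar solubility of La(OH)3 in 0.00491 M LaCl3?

s ≈ 7.36e-7 M

La(OH)3(s) ⇌ La^3+ + 3 OH^-
Ksp = [La^3+][OH^-]^3
Let s = moles of La(OH)3 that dissolve per litre. [La^3+] = 0.00491 + s ≈ 0.00491, [OH^-] = 3s (Ksp is small, so little additional dissolves).
Ksp ≈ 0.00491 × (3s)^3
s = 7.36 x 10^-7 M
Check: s = 7.4 × 10^-7 ≪ 0.00491, so the approximation is valid.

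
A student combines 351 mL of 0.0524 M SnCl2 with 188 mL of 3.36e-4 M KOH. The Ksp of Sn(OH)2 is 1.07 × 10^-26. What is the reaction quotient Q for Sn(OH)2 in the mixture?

Total volume = 351 + 188 = 539 mL.
[Sn^2+] = 5.24 × 10^-2 × (351/539) = 3.412 × 10^-2 M
[OH^-] = 3.36 × 10^-4 × (188/539) = 1.172 × 10^-4 M
Sn(OH)2(s) ⇌ Sn^2+(aq) + 2 OH^-(aq), so Q = [Sn^2+][OH^-]^2
Q = (3.412 × 10^-2)(1.172 x 10^-4)^2 = 4.69 × 10^-10
Q > Ksp, so Sn(OH)2 will precipitate.

Q = 4.69 × 10^-10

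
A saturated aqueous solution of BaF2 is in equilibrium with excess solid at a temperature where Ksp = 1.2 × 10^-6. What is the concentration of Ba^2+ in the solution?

BaF2(s) ⇌ Ba^2+(aq) + 2 F^-(aq)
Ksp = [Ba^2+][F^-]^2
For each mole of BaF2 that dissolves: [Ba^2+] = s, [F^-] = 2s.
Ksp = s(2s)^2 = 4s^3
Solving, s = (1.2 × 10^-6/4)^(1/3) = 6.69 × 10^-3 M
[Ba^2+] = s = 6.7 x 10^-3 M

6.7 × 10^-3 M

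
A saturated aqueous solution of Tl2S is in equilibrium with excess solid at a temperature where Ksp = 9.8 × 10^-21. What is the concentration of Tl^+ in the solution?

[Tl^+] ≈ 2.7e-7 M

Tl2S(s) ⇌ 2 Tl^+(aq) + S^2-(aq)
Ksp = [Tl^+]^2[S^2-]
With molar solubility s: [Tl^+] = 2s, [S^2-] = s.
Ksp = (2s)^2s = 4s^3
s^3 = 9.8 × 10^-21 / 4, so s = 1.35 × 10^-7 M
[Tl^+] = 2s = 2.7 × 10^-7 M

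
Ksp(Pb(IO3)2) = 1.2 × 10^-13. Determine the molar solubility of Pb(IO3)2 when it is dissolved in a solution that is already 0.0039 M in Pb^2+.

s = 2.8e-6 M

Pb(IO3)2(s) <=> Pb^2+(aq) + 2 IO3^-(aq)
Ksp = [Pb^2+][IO3^-]^2
If s mol/L dissolves here, [Pb^2+] = 0.0039 + s ≈ 0.0039, [IO3^-] = 2s (common-ion effect: Pb^2+ is already 0.0039 M).
Ksp ≈ 0.0039 × (2s)^2
s = 2.8 x 10^-6 M
Check: s = 2.8 × 10^-6 ≪ 0.0039, so the approximation is valid.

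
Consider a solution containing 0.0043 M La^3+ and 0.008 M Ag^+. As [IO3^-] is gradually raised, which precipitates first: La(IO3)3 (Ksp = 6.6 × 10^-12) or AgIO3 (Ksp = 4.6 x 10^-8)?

AgIO3

Precipitation of each salt starts when its ion product equals its Ksp.
For La(IO3)3: 6.6 × 10^-12 = 0.0043 × [IO3^-]^3  ⇒  [IO3^-] = 1.2 × 10^-3 M.
For AgIO3: 4.6 x 10^-8 = 0.008 × [IO3^-]  ⇒  [IO3^-] = 5.8 × 10^-6 M.
The salt with the lower threshold [IO3^-] precipitates first: AgIO3.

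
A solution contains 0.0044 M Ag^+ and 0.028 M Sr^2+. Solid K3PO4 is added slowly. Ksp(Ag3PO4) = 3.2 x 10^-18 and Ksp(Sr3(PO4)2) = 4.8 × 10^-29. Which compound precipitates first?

Each salt begins to precipitate when Q = Ksp, i.e. when [PO4^3-] reaches its threshold.
For Ag3PO4: 3.2 x 10^-18 = (0.0044)^3 × [PO4^3-]  ⇒  [PO4^3-] = 3.8 x 10^-11 M.
For Sr3(PO4)2: 4.8 × 10^-29 = (0.028)^3 × [PO4^3-]^2  ⇒  [PO4^3-] = 1.5 x 10^-12 M.
The salt with the lower threshold [PO4^3-] precipitates first: Sr3(PO4)2.

Sr3(PO4)2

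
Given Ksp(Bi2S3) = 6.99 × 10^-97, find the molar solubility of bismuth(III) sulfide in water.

Bi2S3(s) <=> 2 Bi^3+ + 3 S^2-
Ksp = [Bi^3+]^2[S^2-]^3
For each mole of Bi2S3 that dissolves: [Bi^3+] = 2s, [S^2-] = 3s.
Ksp = (2s)^2(3s)^3 = 108s^5
s = (6.99 × 10^-97 / 108)^(1/5) = 2.30 × 10^-20 M

s = 2.30e-20 M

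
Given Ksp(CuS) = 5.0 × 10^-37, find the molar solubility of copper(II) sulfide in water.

7.1 × 10^-19 M

CuS(s) ⇌ Cu^2+(aq) + S^2-(aq)
Ksp = [Cu^2+][S^2-]
Let s = molar solubility. Then [Cu^2+] = s and [S^2-] = s.
Ksp = s × s = s^2
s = √(5.0 × 10^-37) = 7.1 × 10^-19 M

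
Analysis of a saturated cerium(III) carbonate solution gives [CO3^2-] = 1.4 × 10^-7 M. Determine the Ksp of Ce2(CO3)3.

Ksp = 2.4e-35

Ce2(CO3)3(s) ⇌ 2 Ce^3+(aq) + 3 CO3^2-(aq)
Stoichiometry gives [Ce^3+] = (2/3)[CO3^2-] = 9.33 x 10^-8 M.
Ksp = [Ce^3+]^2[CO3^2-]^3
Ksp = (9.33 x 10^-8)^2 × (1.4 × 10^-7)^3 = 2.4 × 10^-35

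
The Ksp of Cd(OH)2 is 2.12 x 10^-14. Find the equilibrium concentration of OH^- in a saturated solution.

3.49e-5 M

Cd(OH)2(s) ⇌ Cd^2+(aq) + 2 OH^-(aq)
Ksp = [Cd^2+][OH^-]^2
For each mole of Cd(OH)2 that dissolves: [Cd^2+] = s, [OH^-] = 2s.
Substituting: Ksp = s(2s)^2 = 4s^3
Solving, s = (2.12 x 10^-14/4)^(1/3) = 1.744 x 10^-5 M
[OH^-] = 2s = 3.49 × 10^-5 M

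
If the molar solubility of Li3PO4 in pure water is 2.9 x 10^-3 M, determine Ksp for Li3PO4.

Ksp = 1.9e-9

Li3PO4(s) <=> 3 Li^+ + PO4^3-
For each mole of Li3PO4 that dissolves: [Li^+] = 3s, [PO4^3-] = s.
Ksp = [Li^+]^3[PO4^3-]
Ksp = (3s)^3s = 27s^4
Ksp = 27 × (2.9 × 10^-3)^4 = 1.9 x 10^-9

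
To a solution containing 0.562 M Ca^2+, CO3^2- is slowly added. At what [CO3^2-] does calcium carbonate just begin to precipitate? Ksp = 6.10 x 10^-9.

[CO3^2-] ≈ 1.09e-8 M

CaCO3(s) <=> Ca^2+ + CO3^2-
Ksp = [Ca^2+][CO3^2-]
Precipitation begins when Q = Ksp. With [Ca^2+] = 0.562 M:
6.10 x 10^-9 = (0.562) × [CO3^2-]
[CO3^2-] = (6.10 x 10^-9 / 5.62 x 10^-1) = 1.09 × 10^-8 M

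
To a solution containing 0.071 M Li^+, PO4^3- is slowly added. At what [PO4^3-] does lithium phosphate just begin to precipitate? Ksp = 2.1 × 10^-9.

[PO4^3-] ≈ 5.9 x 10^-6 M

Li3PO4(s) <=> 3 Li^+ + PO4^3-
Ksp = [Li^+]^3[PO4^3-]
Precipitation begins when Q = Ksp. With [Li^+] = 0.071 M:
2.1 × 10^-9 = (0.071)^3 × [PO4^3-]
[PO4^3-] = (2.1 × 10^-9 / 3.58 × 10^-4) = 5.9 x 10^-6 M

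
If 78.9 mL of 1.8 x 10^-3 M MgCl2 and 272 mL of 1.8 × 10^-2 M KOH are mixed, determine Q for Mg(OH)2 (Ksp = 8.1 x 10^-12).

Q = 7.9e-8

Total volume = 78.9 + 272 = 350.9 mL.
[Mg^2+] = 1.8 x 10^-3 × (78.9/350.9) = 4.05 x 10^-4 M
[OH^-] = 1.8 × 10^-2 × (272/350.9) = 1.40 × 10^-2 M
Mg(OH)2(s) ⇌ Mg^2+(aq) + 2 OH^-(aq), so Q = [Mg^2+][OH^-]^2
Q = (4.05 × 10^-4)(1.40 x 10^-2)^2 = 7.9 x 10^-8
Q > Ksp, so Mg(OH)2 will precipitate.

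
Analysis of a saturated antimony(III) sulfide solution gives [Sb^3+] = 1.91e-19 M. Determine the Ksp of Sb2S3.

Ksp = 8.58 × 10^-94

Sb2S3(s) ⇌ 2 Sb^3+(aq) + 3 S^2-(aq)
Stoichiometry gives [S^2-] = (3/2)[Sb^3+] = 2.865 x 10^-19 M.
Ksp = [Sb^3+]^2[S^2-]^3
Ksp = (1.91 x 10^-19)^2 × (2.865 x 10^-19)^3 = 8.58 x 10^-94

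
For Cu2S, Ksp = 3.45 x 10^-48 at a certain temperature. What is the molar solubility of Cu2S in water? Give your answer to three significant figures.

Cu2S(s) <=> 2 Cu^+(aq) + S^2-(aq)
Ksp = [Cu^+]^2[S^2-]
If s mol/L of Cu2S dissolves, [Cu^+] = 2s and [S^2-] = s.
So Ksp = (2s)^2 × s = 4s^3
Solving, s = (3.45 x 10^-48/4)^(1/3) = 9.52 × 10^-17 M

s ≈ 9.52 x 10^-17 M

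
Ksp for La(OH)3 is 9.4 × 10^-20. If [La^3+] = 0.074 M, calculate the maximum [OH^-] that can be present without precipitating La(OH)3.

1.1e-6 M

La(OH)3(s) ⇌ La^3+(aq) + 3 OH^-(aq)
Ksp = [La^3+][OH^-]^3
Precipitation begins when Q = Ksp. With [La^3+] = 0.074 M:
9.4 × 10^-20 = (0.074) × [OH^-]^3
[OH^-] = (9.4 × 10^-20 / 7.4 × 10^-2)^(1/3) = 1.1 x 10^-6 M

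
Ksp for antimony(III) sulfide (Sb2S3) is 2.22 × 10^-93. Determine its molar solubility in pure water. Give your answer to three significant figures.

Sb2S3(s) <=> 2 Sb^3+(aq) + 3 S^2-(aq)
Ksp = [Sb^3+]^2[S^2-]^3
For each mole of Sb2S3 that dissolves: [Sb^3+] = 2s, [S^2-] = 3s.
Substituting: Ksp = (2s)^2(3s)^3 = 108s^5
s^5 = 2.22 × 10^-93 / 108, so s = 1.16 × 10^-19 M

1.16 × 10^-19 M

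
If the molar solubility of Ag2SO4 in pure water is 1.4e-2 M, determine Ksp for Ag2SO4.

Ksp = 1.1 x 10^-5

Ag2SO4(s) ⇌ 2 Ag^+(aq) + SO4^2-(aq)
For each mole of Ag2SO4 that dissolves: [Ag^+] = 2s, [SO4^2-] = s.
Ksp = [Ag^+]^2[SO4^2-]
Substituting: Ksp = (2s)^2s = 4s^3
With s = 1.4 x 10^-2: Ksp = 1.1 x 10^-5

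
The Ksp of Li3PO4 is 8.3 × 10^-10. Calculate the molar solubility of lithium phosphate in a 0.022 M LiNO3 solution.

s ≈ 7.8 × 10^-5 M

Li3PO4(s) ⇌ 3 Li^+ + PO4^3-
Ksp = [Li^+]^3[PO4^3-]
If s mol/L dissolves here, [Li^+] = 0.022 + 3s ≈ 0.022, [PO4^3-] = s (Ksp is small, so little additional dissolves).
Ksp ≈ (0.022)^3 × s
s = 7.8 x 10^-5 M
Check: 3s = 2.3 x 10^-4 ≪ 0.022, so the approximation is valid.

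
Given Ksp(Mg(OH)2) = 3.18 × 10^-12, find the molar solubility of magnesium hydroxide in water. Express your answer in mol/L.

Mg(OH)2(s) <=> Mg^2+ + 2 OH^-
Ksp = [Mg^2+][OH^-]^2
With molar solubility s: [Mg^2+] = s, [OH^-] = 2s.
Ksp = s(2s)^2 = 4s^3
s^3 = 3.18 × 10^-12 / 4, so s = 9.26 x 10^-5 M

9.26 x 10^-5 M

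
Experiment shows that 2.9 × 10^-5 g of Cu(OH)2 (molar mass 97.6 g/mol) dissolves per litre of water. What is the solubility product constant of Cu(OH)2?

Ksp ≈ 1.0 x 10^-19

Molar solubility s = (2.9 × 10^-5 g/L) / (97.6 g/mol) = 2.97 × 10^-7 M.
Cu(OH)2(s) ⇌ Cu^2+ + 2 OH^-
For each mole of Cu(OH)2 that dissolves: [Cu^2+] = s, [OH^-] = 2s.
Ksp = [Cu^2+][OH^-]^2
Ksp = s(2s)^2 = 4s^3
With s = 2.97 x 10^-7: Ksp = 1.0 × 10^-19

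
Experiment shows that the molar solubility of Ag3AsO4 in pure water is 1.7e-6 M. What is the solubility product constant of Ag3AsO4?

Ksp = 2.3 x 10^-22

Ag3AsO4(s) <=> 3 Ag^+(aq) + AsO4^3-(aq)
For each mole of Ag3AsO4 that dissolves: [Ag^+] = 3s, [AsO4^3-] = s.
Ksp = [Ag^+]^3[AsO4^3-]
Substituting: Ksp = (3s)^3s = 27s^4
With s = 1.7 x 10^-6: Ksp = 2.3 × 10^-22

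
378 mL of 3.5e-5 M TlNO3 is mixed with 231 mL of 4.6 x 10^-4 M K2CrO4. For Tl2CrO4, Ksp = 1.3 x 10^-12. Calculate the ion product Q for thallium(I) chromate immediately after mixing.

Q ≈ 8.2 × 10^-14

Total volume = 378 + 231 = 609 mL.
[Tl^+] = 3.5 x 10^-5 × (378/609) = 2.17 x 10^-5 M
[CrO4^2-] = 4.6 × 10^-4 × (231/609) = 1.74 × 10^-4 M
Tl2CrO4(s) ⇌ 2 Tl^+(aq) + CrO4^2-(aq), so Q = [Tl^+]^2[CrO4^2-]
Q = (2.17 × 10^-5)^2(1.74 x 10^-4) = 8.2 × 10^-14
Q < Ksp, so no precipitate of Tl2CrO4 forms.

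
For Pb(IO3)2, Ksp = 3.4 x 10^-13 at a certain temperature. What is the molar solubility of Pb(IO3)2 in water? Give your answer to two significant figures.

s = 4.4 × 10^-5 M

Pb(IO3)2(s) ⇌ Pb^2+ + 2 IO3^-
Ksp = [Pb^2+][IO3^-]^2
Let s = molar solubility. Then [Pb^2+] = s and [IO3^-] = 2s.
So Ksp = s × (2s)^2 = 4s^3
s = (3.4 x 10^-13 / 4)^(1/3) = 4.4 × 10^-5 M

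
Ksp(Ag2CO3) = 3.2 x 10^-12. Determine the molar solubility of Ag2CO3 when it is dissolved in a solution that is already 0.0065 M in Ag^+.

Ag2CO3(s) ⇌ 2 Ag^+ + CO3^2-
Ksp = [Ag^+]^2[CO3^2-]
If s mol/L dissolves here, [Ag^+] = 0.0065 + 2s ≈ 0.0065, [CO3^2-] = s (Ksp is small, so little additional dissolves).
Ksp ≈ (0.0065)^2 × s
s = 7.6 × 10^-8 M
Check: 2s = 1.5 x 10^-7 ≪ 0.0065, so the approximation is valid.

s = 7.6 × 10^-8 M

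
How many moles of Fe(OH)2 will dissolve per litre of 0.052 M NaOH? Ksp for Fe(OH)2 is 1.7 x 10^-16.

s ≈ 6.3 × 10^-14 M

Fe(OH)2(s) ⇌ Fe^2+ + 2 OH^-
Ksp = [Fe^2+][OH^-]^2
Let s = moles of Fe(OH)2 that dissolve per litre. [Fe^2+] = s, [OH^-] = 0.052 + 2s ≈ 0.052 (Ksp is small, so little additional dissolves).
Ksp ≈ s × (0.052)^2
s = 6.3 x 10^-14 M
Check: 2s = 1.3 × 10^-13 ≪ 0.052, so the approximation is valid.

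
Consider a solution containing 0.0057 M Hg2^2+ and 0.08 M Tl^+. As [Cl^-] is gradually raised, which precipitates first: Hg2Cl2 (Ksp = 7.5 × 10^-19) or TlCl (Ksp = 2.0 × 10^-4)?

Each salt begins to precipitate when Q = Ksp, i.e. when [Cl^-] reaches its threshold.
For Hg2Cl2: 7.5 × 10^-19 = 0.0057 × [Cl^-]^2  ⇒  [Cl^-] = 1.1 × 10^-8 M.
For TlCl: 2.0 × 10^-4 = 0.08 × [Cl^-]  ⇒  [Cl^-] = 2.5 x 10^-3 M.
The salt with the lower threshold [Cl^-] precipitates first: Hg2Cl2.

Hg2Cl2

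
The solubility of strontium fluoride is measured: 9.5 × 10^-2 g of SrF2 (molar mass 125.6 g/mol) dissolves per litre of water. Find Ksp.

Molar solubility s = (9.5 × 10^-2 g/L) / (125.6 g/mol) = 7.56 × 10^-4 M.
SrF2(s) <=> Sr^2+(aq) + 2 F^-(aq)
With molar solubility s: [Sr^2+] = s, [F^-] = 2s.
Ksp = [Sr^2+][F^-]^2
Ksp = s(2s)^2 = 4s^3
With s = 7.56 × 10^-4: Ksp = 1.7 × 10^-9

Ksp = 1.7 × 10^-9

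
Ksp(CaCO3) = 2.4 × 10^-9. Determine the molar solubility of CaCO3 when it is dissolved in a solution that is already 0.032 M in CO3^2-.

CaCO3(s) ⇌ Ca^2+(aq) + CO3^2-(aq)
Ksp = [Ca^2+][CO3^2-]
If s mol/L dissolves here, [Ca^2+] = s, [CO3^2-] = 0.032 + s ≈ 0.032 (common-ion effect: CO3^2- is already 0.032 M).
Ksp ≈ s × 0.032
s = 7.5 × 10^-8 M
Check: s = 7.5 × 10^-8 ≪ 0.032, so the approximation is valid.

s ≈ 7.5 × 10^-8 M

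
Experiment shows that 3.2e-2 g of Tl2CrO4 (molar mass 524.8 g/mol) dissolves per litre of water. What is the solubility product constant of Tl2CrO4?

Ksp = 9.1 x 10^-13

Molar solubility s = (3.2 × 10^-2 g/L) / (524.8 g/mol) = 6.10 x 10^-5 M.
Tl2CrO4(s) ⇌ 2 Tl^+(aq) + CrO4^2-(aq)
If s mol/L of Tl2CrO4 dissolves, [Tl^+] = 2s and [CrO4^2-] = s.
Ksp = [Tl^+]^2[CrO4^2-]
So Ksp = (2s)^2 × s = 4s^3
Ksp = 4 × (6.10 x 10^-5)^3 = 9.1 x 10^-13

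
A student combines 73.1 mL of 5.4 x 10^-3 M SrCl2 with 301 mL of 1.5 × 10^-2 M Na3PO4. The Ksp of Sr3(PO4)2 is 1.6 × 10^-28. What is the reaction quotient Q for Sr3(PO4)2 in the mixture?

1.7e-13

Total volume = 73.1 + 301 = 374.1 mL.
[Sr^2+] = 5.4 × 10^-3 × (73.1/374.1) = 1.06 x 10^-3 M
[PO4^3-] = 1.5 × 10^-2 × (301/374.1) = 1.21 × 10^-2 M
Sr3(PO4)2(s) ⇌ 3 Sr^2+ + 2 PO4^3-, so Q = [Sr^2+]^3[PO4^3-]^2
Q = (1.06 × 10^-3)^3(1.21 × 10^-2)^2 = 1.7 x 10^-13
Q > Ksp, so Sr3(PO4)2 will precipitate.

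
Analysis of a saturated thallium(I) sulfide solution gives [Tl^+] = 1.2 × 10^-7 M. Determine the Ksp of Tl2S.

Tl2S(s) ⇌ 2 Tl^+(aq) + S^2-(aq)
Stoichiometry gives [S^2-] = (1/2)[Tl^+] = 6.00 × 10^-8 M.
Ksp = [Tl^+]^2[S^2-]
Ksp = (1.2 x 10^-7)^2 × 6.00 x 10^-8 = 8.6 × 10^-22

Ksp ≈ 8.6e-22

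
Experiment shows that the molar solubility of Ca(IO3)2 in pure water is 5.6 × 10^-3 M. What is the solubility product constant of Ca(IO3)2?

7.0e-7

Ca(IO3)2(s) <=> Ca^2+ + 2 IO3^-
For each mole of Ca(IO3)2 that dissolves: [Ca^2+] = s, [IO3^-] = 2s.
Ksp = [Ca^2+][IO3^-]^2
So Ksp = s × (2s)^2 = 4s^3
Ksp = 4 × (5.6 × 10^-3)^3 = 7.0 x 10^-7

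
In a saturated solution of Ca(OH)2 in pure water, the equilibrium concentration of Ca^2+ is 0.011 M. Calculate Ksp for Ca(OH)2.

Ksp = 5.3 × 10^-6

Ca(OH)2(s) ⇌ Ca^2+ + 2 OH^-
Stoichiometry gives [OH^-] = (2/1)[Ca^2+] = 2.20 x 10^-2 M.
Ksp = [Ca^2+][OH^-]^2
Ksp = 1.1 x 10^-2 × (2.20 x 10^-2)^2 = 5.3 × 10^-6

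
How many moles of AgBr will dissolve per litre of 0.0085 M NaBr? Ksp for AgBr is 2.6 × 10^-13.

s = 3.1 x 10^-11 M

AgBr(s) ⇌ Ag^+(aq) + Br^-(aq)
Ksp = [Ag^+][Br^-]
Let s = moles of AgBr that dissolve per litre. [Ag^+] = s, [Br^-] = 0.0085 + s ≈ 0.0085 (since Br^- from NaBr dominates).
Ksp ≈ s × 0.0085
s = 3.1 × 10^-11 M
Check: s = 3.1 × 10^-11 ≪ 0.0085, so the approximation is valid.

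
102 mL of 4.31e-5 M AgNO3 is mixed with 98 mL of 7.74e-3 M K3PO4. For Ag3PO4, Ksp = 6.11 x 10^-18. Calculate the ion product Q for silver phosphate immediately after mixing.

4.03e-17

Total volume = 102 + 98 = 200 mL.
[Ag^+] = 4.31 × 10^-5 × (102/200) = 2.198 x 10^-5 M
[PO4^3-] = 7.74 x 10^-3 × (98/200) = 3.793 × 10^-3 M
Ag3PO4(s) ⇌ 3 Ag^+ + PO4^3-, so Q = [Ag^+]^3[PO4^3-]
Q = (2.198 x 10^-5)^3(3.793 × 10^-3) = 4.03 x 10^-17
Q > Ksp, so Ag3PO4 will precipitate.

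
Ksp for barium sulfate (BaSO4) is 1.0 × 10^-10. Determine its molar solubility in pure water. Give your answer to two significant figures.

1.0 x 10^-5 M

BaSO4(s) <=> Ba^2+ + SO4^2-
Ksp = [Ba^2+][SO4^2-]
Let s = molar solubility. Then [Ba^2+] = s and [SO4^2-] = s.
Ksp = s^2
s = √(1.0 × 10^-10) = 1.0 x 10^-5 M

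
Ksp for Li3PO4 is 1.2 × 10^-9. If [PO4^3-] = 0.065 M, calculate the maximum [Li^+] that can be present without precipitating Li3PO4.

Li3PO4(s) ⇌ 3 Li^+ + PO4^3-
Ksp = [Li^+]^3[PO4^3-]
Precipitation begins when Q = Ksp. With [PO4^3-] = 0.065 M:
1.2 × 10^-9 = (0.065) × [Li^+]^3
[Li^+] = (1.2 × 10^-9 / 6.5 × 10^-2)^(1/3) = 2.6 × 10^-3 M

2.6 x 10^-3 M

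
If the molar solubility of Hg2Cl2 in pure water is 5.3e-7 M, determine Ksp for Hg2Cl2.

Hg2Cl2(s) <=> Hg2^2+(aq) + 2 Cl^-(aq)
For each mole of Hg2Cl2 that dissolves: [Hg2^2+] = s, [Cl^-] = 2s.
Ksp = [Hg2^2+][Cl^-]^2
Substituting: Ksp = s(2s)^2 = 4s^3
With s = 5.3 x 10^-7: Ksp = 6.0 × 10^-19

Ksp ≈ 6.0e-19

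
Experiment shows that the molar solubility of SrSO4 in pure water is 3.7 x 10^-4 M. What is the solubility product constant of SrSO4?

Ksp = 1.4 x 10^-7

SrSO4(s) ⇌ Sr^2+ + SO4^2-
With molar solubility s: [Sr^2+] = s, [SO4^2-] = s.
Ksp = [Sr^2+][SO4^2-]
Ksp = s^2
Ksp = (3.7 x 10^-4)^2 = 1.4 × 10^-7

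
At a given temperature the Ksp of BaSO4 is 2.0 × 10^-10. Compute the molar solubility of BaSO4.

s ≈ 1.4e-5 M

BaSO4(s) ⇌ Ba^2+ + SO4^2-
Ksp = [Ba^2+][SO4^2-]
With molar solubility s: [Ba^2+] = s, [SO4^2-] = s.
Ksp = (s)(s) = s^2
s = √(2.0 × 10^-10) = 1.4 × 10^-5 M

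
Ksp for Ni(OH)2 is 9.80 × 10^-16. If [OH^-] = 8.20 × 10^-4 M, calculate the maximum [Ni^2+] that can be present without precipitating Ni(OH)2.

[Ni^2+] = 1.46e-9 M

Ni(OH)2(s) ⇌ Ni^2+(aq) + 2 OH^-(aq)
Ksp = [Ni^2+][OH^-]^2
Precipitation begins when Q = Ksp. With [OH^-] = 8.20 × 10^-4 M:
9.80 × 10^-16 = (8.20 × 10^-4)^2 × [Ni^2+]
[Ni^2+] = (9.80 × 10^-16 / 6.724 × 10^-7) = 1.46 × 10^-9 M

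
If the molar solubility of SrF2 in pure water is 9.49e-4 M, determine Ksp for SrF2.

Ksp ≈ 3.42 × 10^-9

SrF2(s) <=> Sr^2+(aq) + 2 F^-(aq)
Let s = molar solubility. Then [Sr^2+] = s and [F^-] = 2s.
Ksp = [Sr^2+][F^-]^2
Substituting: Ksp = s(2s)^2 = 4s^3
With s = 9.49 × 10^-4: Ksp = 3.42 x 10^-9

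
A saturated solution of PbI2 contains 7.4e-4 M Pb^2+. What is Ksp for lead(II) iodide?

Ksp ≈ 1.6e-9

PbI2(s) ⇌ Pb^2+(aq) + 2 I^-(aq)
Stoichiometry gives [I^-] = (2/1)[Pb^2+] = 1.48 × 10^-3 M.
Ksp = [Pb^2+][I^-]^2
Ksp = 7.4 x 10^-4 × (1.48 × 10^-3)^2 = 1.6 × 10^-9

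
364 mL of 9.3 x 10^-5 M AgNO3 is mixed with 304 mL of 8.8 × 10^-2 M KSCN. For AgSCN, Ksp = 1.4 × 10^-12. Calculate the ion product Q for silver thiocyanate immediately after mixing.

2.0 × 10^-6

Total volume = 364 + 304 = 668 mL.
[Ag^+] = 9.3 × 10^-5 × (364/668) = 5.07 × 10^-5 M
[SCN^-] = 8.8 x 10^-2 × (304/668) = 4.00 × 10^-2 M
AgSCN(s) ⇌ Ag^+ + SCN^-, so Q = [Ag^+][SCN^-]
Q = (5.07 × 10^-5)(4.00 x 10^-2) = 2.0 × 10^-6
Q > Ksp, so AgSCN will precipitate.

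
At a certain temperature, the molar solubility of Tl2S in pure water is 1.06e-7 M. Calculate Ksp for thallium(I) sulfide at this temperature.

Tl2S(s) ⇌ 2 Tl^+(aq) + S^2-(aq)
With molar solubility s: [Tl^+] = 2s, [S^2-] = s.
Ksp = [Tl^+]^2[S^2-]
So Ksp = (2s)^2 × s = 4s^3
Ksp = 4 × (1.06 × 10^-7)^3 = 4.76 x 10^-21

Ksp ≈ 4.76e-21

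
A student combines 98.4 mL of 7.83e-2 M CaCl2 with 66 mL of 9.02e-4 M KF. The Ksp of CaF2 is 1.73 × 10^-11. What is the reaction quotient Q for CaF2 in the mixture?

6.15 × 10^-9

Total volume = 98.4 + 66 = 164.4 mL.
[Ca^2+] = 7.83 x 10^-2 × (98.4/164.4) = 4.687 x 10^-2 M
[F^-] = 9.02 × 10^-4 × (66/164.4) = 3.621 × 10^-4 M
CaF2(s) ⇌ Ca^2+(aq) + 2 F^-(aq), so Q = [Ca^2+][F^-]^2
Q = (4.687 × 10^-2)(3.621 x 10^-4)^2 = 6.15 x 10^-9
Q > Ksp, so CaF2 will precipitate.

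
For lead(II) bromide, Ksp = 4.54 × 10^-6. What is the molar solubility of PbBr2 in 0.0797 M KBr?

7.15 × 10^-4 M

PbBr2(s) ⇌ Pb^2+ + 2 Br^-
Ksp = [Pb^2+][Br^-]^2
If s mol/L dissolves here, [Pb^2+] = s, [Br^-] = 0.0797 + 2s ≈ 0.0797 (since Br^- from KBr dominates).
Ksp ≈ s × (0.0797)^2
s = 7.15 x 10^-4 M
Check: 2s = 1.4 × 10^-3 ≪ 0.0797, so the approximation is valid.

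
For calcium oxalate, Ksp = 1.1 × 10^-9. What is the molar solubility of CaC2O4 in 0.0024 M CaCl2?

4.6 × 10^-7 M

CaC2O4(s) <=> Ca^2+ + C2O4^2-
Ksp = [Ca^2+][C2O4^2-]
Let s be the molar solubility in this solution. [Ca^2+] = 0.0024 + s ≈ 0.0024, [C2O4^2-] = s (since Ca^2+ from CaCl2 dominates).
Ksp ≈ 0.0024 × s
s = 4.6 × 10^-7 M
Check: s = 4.6 × 10^-7 ≪ 0.0024, so the approximation is valid.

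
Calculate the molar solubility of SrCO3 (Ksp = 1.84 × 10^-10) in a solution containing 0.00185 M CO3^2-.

SrCO3(s) ⇌ Sr^2+ + CO3^2-
Ksp = [Sr^2+][CO3^2-]
Let s = moles of SrCO3 that dissolve per litre. [Sr^2+] = s, [CO3^2-] = 0.00185 + s ≈ 0.00185 (Ksp is small, so little additional dissolves).
Ksp ≈ s × 0.00185
s = 9.95 × 10^-8 M
Check: s = 9.9 × 10^-8 ≪ 0.00185, so the approximation is valid.

9.95 × 10^-8 M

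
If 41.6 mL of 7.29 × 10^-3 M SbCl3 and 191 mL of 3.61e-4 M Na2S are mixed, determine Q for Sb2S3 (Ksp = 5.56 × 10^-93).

Total volume = 41.6 + 191 = 232.6 mL.
[Sb^3+] = 7.29 × 10^-3 × (41.6/232.6) = 1.304 × 10^-3 M
[S^2-] = 3.61 x 10^-4 × (191/232.6) = 2.964 x 10^-4 M
Sb2S3(s) <=> 2 Sb^3+ + 3 S^2-, so Q = [Sb^3+]^2[S^2-]^3
Q = (1.304 x 10^-3)^2(2.964 x 10^-4)^3 = 4.43 x 10^-17
Q > Ksp, so Sb2S3 will precipitate.

4.43e-17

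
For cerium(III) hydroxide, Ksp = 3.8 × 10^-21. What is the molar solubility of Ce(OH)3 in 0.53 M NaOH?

Ce(OH)3(s) ⇌ Ce^3+(aq) + 3 OH^-(aq)
Ksp = [Ce^3+][OH^-]^3
Let s = moles of Ce(OH)3 that dissolve per litre. [Ce^3+] = s, [OH^-] = 0.53 + 3s ≈ 0.53 (common-ion effect: OH^- is already 0.53 M).
Ksp ≈ s × (0.53)^3
s = 2.6 × 10^-20 M
Check: 3s = 7.7 × 10^-20 ≪ 0.53, so the approximation is valid.

2.6 x 10^-20 M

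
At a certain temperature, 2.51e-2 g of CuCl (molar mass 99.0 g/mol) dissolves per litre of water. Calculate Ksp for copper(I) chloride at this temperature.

Ksp ≈ 6.43e-8

Molar solubility s = (2.51 × 10^-2 g/L) / (99.0 g/mol) = 2.535 x 10^-4 M.
CuCl(s) ⇌ Cu^+ + Cl^-
With molar solubility s: [Cu^+] = s, [Cl^-] = s.
Ksp = [Cu^+][Cl^-]
Ksp = (s)(s) = s^2
Ksp = (2.535 × 10^-4)^2 = 6.43 × 10^-8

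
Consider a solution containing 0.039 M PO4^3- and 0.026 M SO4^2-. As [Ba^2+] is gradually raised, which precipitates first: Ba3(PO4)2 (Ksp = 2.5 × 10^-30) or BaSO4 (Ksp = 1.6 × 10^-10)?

Ba3(PO4)2

Precipitation of each salt starts when its ion product equals its Ksp.
For Ba3(PO4)2: 2.5 × 10^-30 = (0.039)^2 × [Ba^2+]^3  ⇒  [Ba^2+] = 1.2 × 10^-9 M.
For BaSO4: 1.6 × 10^-10 = 0.026 × [Ba^2+]  ⇒  [Ba^2+] = 6.2 × 10^-9 M.
The salt with the lower threshold [Ba^2+] precipitates first: Ba3(PO4)2.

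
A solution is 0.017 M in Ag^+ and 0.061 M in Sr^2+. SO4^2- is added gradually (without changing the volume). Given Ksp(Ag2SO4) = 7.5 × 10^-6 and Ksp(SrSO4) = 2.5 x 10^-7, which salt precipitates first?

Precipitation of each salt starts when its ion product equals its Ksp.
For Ag2SO4: 7.5 × 10^-6 = (0.017)^2 × [SO4^2-]  ⇒  [SO4^2-] = 2.6 × 10^-2 M.
For SrSO4: 2.5 x 10^-7 = 0.061 × [SO4^2-]  ⇒  [SO4^2-] = 4.1 x 10^-6 M.
The salt with the lower threshold [SO4^2-] precipitates first: SrSO4.

SrSO4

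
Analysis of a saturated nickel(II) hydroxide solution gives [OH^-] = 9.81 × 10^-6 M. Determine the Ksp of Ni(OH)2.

Ni(OH)2(s) ⇌ Ni^2+(aq) + 2 OH^-(aq)
Stoichiometry gives [Ni^2+] = (1/2)[OH^-] = 4.905 × 10^-6 M.
Ksp = [Ni^2+][OH^-]^2
Ksp = 4.905 x 10^-6 × (9.81 x 10^-6)^2 = 4.72 x 10^-16

Ksp ≈ 4.72 x 10^-16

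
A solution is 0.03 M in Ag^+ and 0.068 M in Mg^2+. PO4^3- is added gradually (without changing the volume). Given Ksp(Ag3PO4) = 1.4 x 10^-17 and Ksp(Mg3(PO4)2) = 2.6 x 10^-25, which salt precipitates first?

Precipitation of each salt starts when its ion product equals its Ksp.
For Ag3PO4: 1.4 x 10^-17 = (0.03)^3 × [PO4^3-]  ⇒  [PO4^3-] = 5.2 x 10^-13 M.
For Mg3(PO4)2: 2.6 x 10^-25 = (0.068)^3 × [PO4^3-]^2  ⇒  [PO4^3-] = 2.9 x 10^-11 M.
The salt with the lower threshold [PO4^3-] precipitates first: Ag3PO4.

Ag3PO4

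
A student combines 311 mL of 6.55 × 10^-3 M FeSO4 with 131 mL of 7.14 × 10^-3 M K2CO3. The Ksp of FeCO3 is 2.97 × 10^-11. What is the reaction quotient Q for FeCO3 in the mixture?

Total volume = 311 + 131 = 442 mL.
[Fe^2+] = 6.55 x 10^-3 × (311/442) = 4.609 × 10^-3 M
[CO3^2-] = 7.14 × 10^-3 × (131/442) = 2.116 x 10^-3 M
FeCO3(s) ⇌ Fe^2+ + CO3^2-, so Q = [Fe^2+][CO3^2-]
Q = (4.609 × 10^-3)(2.116 × 10^-3) = 9.75 × 10^-6
Q > Ksp, so FeCO3 will precipitate.

9.75 x 10^-6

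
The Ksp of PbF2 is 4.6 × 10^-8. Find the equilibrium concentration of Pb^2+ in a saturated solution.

PbF2(s) ⇌ Pb^2+ + 2 F^-
Ksp = [Pb^2+][F^-]^2
With molar solubility s: [Pb^2+] = s, [F^-] = 2s.
So Ksp = s × (2s)^2 = 4s^3
s = (4.6 × 10^-8 / 4)^(1/3) = 2.26 × 10^-3 M
[Pb^2+] = s = 2.3 x 10^-3 M

2.3e-3 M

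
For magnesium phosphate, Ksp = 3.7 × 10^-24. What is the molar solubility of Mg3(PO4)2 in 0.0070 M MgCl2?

s ≈ 1.6e-9 M

Mg3(PO4)2(s) <=> 3 Mg^2+(aq) + 2 PO4^3-(aq)
Ksp = [Mg^2+]^3[PO4^3-]^2
Let s be the molar solubility in this solution. [Mg^2+] = 0.0070 + 3s ≈ 0.0070, [PO4^3-] = 2s (since Mg^2+ from MgCl2 dominates).
Ksp ≈ (0.0070)^3 × (2s)^2
s = 1.6 x 10^-9 M
Check: 3s = 4.9 x 10^-9 ≪ 0.0070, so the approximation is valid.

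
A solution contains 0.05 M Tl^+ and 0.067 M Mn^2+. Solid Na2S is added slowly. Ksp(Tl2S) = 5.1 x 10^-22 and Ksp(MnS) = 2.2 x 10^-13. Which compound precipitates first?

Precipitation of each salt starts when its ion product equals its Ksp.
For Tl2S: 5.1 x 10^-22 = (0.05)^2 × [S^2-]  ⇒  [S^2-] = 2.0 x 10^-19 M.
For MnS: 2.2 x 10^-13 = 0.067 × [S^2-]  ⇒  [S^2-] = 3.3 × 10^-12 M.
The salt with the lower threshold [S^2-] precipitates first: Tl2S.

Tl2S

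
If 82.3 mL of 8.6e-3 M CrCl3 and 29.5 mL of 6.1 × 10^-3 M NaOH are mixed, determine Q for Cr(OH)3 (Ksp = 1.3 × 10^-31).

Q ≈ 2.6e-11

Total volume = 82.3 + 29.5 = 111.8 mL.
[Cr^3+] = 8.6 × 10^-3 × (82.3/111.8) = 6.33 × 10^-3 M
[OH^-] = 6.1 × 10^-3 × (29.5/111.8) = 1.61 × 10^-3 M
Cr(OH)3(s) ⇌ Cr^3+ + 3 OH^-, so Q = [Cr^3+][OH^-]^3
Q = (6.33 × 10^-3)(1.61 × 10^-3)^3 = 2.6 × 10^-11
Q > Ksp, so Cr(OH)3 will precipitate.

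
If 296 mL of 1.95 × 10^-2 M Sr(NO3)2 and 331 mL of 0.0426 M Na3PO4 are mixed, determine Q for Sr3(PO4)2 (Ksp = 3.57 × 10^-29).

Total volume = 296 + 331 = 627 mL.
[Sr^2+] = 1.95 × 10^-2 × (296/627) = 9.206 × 10^-3 M
[PO4^3-] = 4.26 x 10^-2 × (331/627) = 2.249 × 10^-2 M
Sr3(PO4)2(s) ⇌ 3 Sr^2+ + 2 PO4^3-, so Q = [Sr^2+]^3[PO4^3-]^2
Q = (9.206 × 10^-3)^3(2.249 × 10^-2)^2 = 3.95 × 10^-10
Q > Ksp, so Sr3(PO4)2 will precipitate.

3.95 × 10^-10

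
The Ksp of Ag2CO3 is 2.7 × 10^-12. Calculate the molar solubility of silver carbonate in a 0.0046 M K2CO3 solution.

Ag2CO3(s) ⇌ 2 Ag^+ + CO3^2-
Ksp = [Ag^+]^2[CO3^2-]
Let s = moles of Ag2CO3 that dissolve per litre. [Ag^+] = 2s, [CO3^2-] = 0.0046 + s ≈ 0.0046 (Ksp is small, so little additional dissolves).
Ksp ≈ (2s)^2 × 0.0046
s = 1.2 × 10^-5 M
Check: s = 1.2 x 10^-5 ≪ 0.0046, so the approximation is valid.

s = 1.2e-5 M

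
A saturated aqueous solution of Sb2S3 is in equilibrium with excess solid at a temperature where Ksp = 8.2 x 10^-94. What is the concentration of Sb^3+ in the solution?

[Sb^3+] ≈ 1.9 × 10^-19 M

Sb2S3(s) ⇌ 2 Sb^3+ + 3 S^2-
Ksp = [Sb^3+]^2[S^2-]^3
Let s = molar solubility. Then [Sb^3+] = 2s and [S^2-] = 3s.
Ksp = (2s)^2(3s)^3 = 108s^5
s = (8.2 x 10^-94 / 108)^(1/5) = 9.46 x 10^-20 M
[Sb^3+] = 2s = 1.9 × 10^-19 M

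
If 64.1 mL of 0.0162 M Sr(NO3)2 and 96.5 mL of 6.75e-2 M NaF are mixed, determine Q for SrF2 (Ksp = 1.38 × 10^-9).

Q ≈ 1.06e-5

Total volume = 64.1 + 96.5 = 160.6 mL.
[Sr^2+] = 1.62 × 10^-2 × (64.1/160.6) = 6.466 × 10^-3 M
[F^-] = 6.75 x 10^-2 × (96.5/160.6) = 4.056 × 10^-2 M
SrF2(s) ⇌ Sr^2+(aq) + 2 F^-(aq), so Q = [Sr^2+][F^-]^2
Q = (6.466 × 10^-3)(4.056 × 10^-2)^2 = 1.06 x 10^-5
Q > Ksp, so SrF2 will precipitate.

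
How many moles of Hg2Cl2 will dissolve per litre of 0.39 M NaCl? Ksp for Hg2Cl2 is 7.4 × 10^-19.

s ≈ 4.9 × 10^-18 M

Hg2Cl2(s) ⇌ Hg2^2+ + 2 Cl^-
Ksp = [Hg2^2+][Cl^-]^2
Let s be the molar solubility in this solution. [Hg2^2+] = s, [Cl^-] = 0.39 + 2s ≈ 0.39 (Ksp is small, so little additional dissolves).
Ksp ≈ s × (0.39)^2
s = 4.9 x 10^-18 M
Check: 2s = 9.7 × 10^-18 ≪ 0.39, so the approximation is valid.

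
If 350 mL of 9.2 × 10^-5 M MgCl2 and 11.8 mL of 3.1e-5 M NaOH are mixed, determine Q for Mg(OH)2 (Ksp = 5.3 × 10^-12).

Q ≈ 9.1 x 10^-17

Total volume = 350 + 11.8 = 361.8 mL.
[Mg^2+] = 9.2 × 10^-5 × (350/361.8) = 8.90 x 10^-5 M
[OH^-] = 3.1 × 10^-5 × (11.8/361.8) = 1.01 x 10^-6 M
Mg(OH)2(s) ⇌ Mg^2+ + 2 OH^-, so Q = [Mg^2+][OH^-]^2
Q = (8.90 x 10^-5)(1.01 × 10^-6)^2 = 9.1 x 10^-17
Q < Ksp, so no precipitate of Mg(OH)2 forms.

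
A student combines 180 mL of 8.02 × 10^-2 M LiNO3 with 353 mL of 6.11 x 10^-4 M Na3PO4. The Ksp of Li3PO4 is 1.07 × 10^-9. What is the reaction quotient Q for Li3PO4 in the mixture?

Total volume = 180 + 353 = 533 mL.
[Li^+] = 8.02 × 10^-2 × (180/533) = 2.708 x 10^-2 M
[PO4^3-] = 6.11 × 10^-4 × (353/533) = 4.047 × 10^-4 M
Li3PO4(s) ⇌ 3 Li^+ + PO4^3-, so Q = [Li^+]^3[PO4^3-]
Q = (2.708 × 10^-2)^3(4.047 x 10^-4) = 8.04 × 10^-9
Q > Ksp, so Li3PO4 will precipitate.

Q ≈ 8.04e-9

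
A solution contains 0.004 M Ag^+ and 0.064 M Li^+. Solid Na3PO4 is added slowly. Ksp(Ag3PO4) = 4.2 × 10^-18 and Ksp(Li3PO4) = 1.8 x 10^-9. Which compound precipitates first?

Precipitation of each salt starts when its ion product equals its Ksp.
For Ag3PO4: 4.2 × 10^-18 = (0.004)^3 × [PO4^3-]  ⇒  [PO4^3-] = 6.6 x 10^-11 M.
For Li3PO4: 1.8 x 10^-9 = (0.064)^3 × [PO4^3-]  ⇒  [PO4^3-] = 6.9 × 10^-6 M.
The salt with the lower threshold [PO4^3-] precipitates first: Ag3PO4.

Ag3PO4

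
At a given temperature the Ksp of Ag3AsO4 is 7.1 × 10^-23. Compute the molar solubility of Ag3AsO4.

Ag3AsO4(s) ⇌ 3 Ag^+ + AsO4^3-
Ksp = [Ag^+]^3[AsO4^3-]
For each mole of Ag3AsO4 that dissolves: [Ag^+] = 3s, [AsO4^3-] = s.
Ksp = (3s)^3s = 27s^4
s = (7.1 × 10^-23 / 27)^(1/4) = 1.3 x 10^-6 M

1.3 × 10^-6 M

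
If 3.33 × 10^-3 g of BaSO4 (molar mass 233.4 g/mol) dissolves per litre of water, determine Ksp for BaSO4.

Ksp = 2.04e-10

Molar solubility s = (3.33 x 10^-3 g/L) / (233.4 g/mol) = 1.427 x 10^-5 M.
BaSO4(s) ⇌ Ba^2+(aq) + SO4^2-(aq)
For each mole of BaSO4 that dissolves: [Ba^2+] = s, [SO4^2-] = s.
Ksp = [Ba^2+][SO4^2-]
Ksp = (s)(s) = s^2
Ksp = (1.427 x 10^-5)^2 = 2.04 × 10^-10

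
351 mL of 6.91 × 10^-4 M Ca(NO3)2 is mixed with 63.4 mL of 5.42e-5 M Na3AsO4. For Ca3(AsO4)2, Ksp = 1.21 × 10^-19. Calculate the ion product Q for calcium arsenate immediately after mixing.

Total volume = 351 + 63.4 = 414.4 mL.
[Ca^2+] = 6.91 × 10^-4 × (351/414.4) = 5.853 × 10^-4 M
[AsO4^3-] = 5.42 × 10^-5 × (63.4/414.4) = 8.292 × 10^-6 M
Ca3(AsO4)2(s) ⇌ 3 Ca^2+(aq) + 2 AsO4^3-(aq), so Q = [Ca^2+]^3[AsO4^3-]^2
Q = (5.853 × 10^-4)^3(8.292 × 10^-6)^2 = 1.38 x 10^-20
Q < Ksp, so no precipitate of Ca3(AsO4)2 forms.

Q ≈ 1.38 × 10^-20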